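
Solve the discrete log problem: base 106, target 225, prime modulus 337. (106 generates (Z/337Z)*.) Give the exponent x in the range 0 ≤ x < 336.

Baby-step giant-step with m = ceil(sqrt(336)) = 19.
Baby table (106^j mod 337 for j=0..18):
  0:1  1:106  2:115  3:58  4:82  5:267  6:331  7:38
  8:321  9:326  10:182  11:83  12:36  13:109  14:96  15:66
  16:256  17:176  18:121
Giant step factor: 106^(-19) ≡ 118 (mod 337).
Scan 225·118^i mod 337 for i = 0, 1, …:
  i=0: 225   i=1: 264   i=2: 148   i=3: 277
  i=4: 334   i=5: 320   i=6: 16   i=7: 203
  i=8: 27   i=9: 153     …   i=14: 285
  i=15: 267
Match at i=15, j=5: x = 15·19 + 5 = 290.

290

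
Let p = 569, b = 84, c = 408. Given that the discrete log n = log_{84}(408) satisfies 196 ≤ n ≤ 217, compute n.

211

Compute 84^196 mod 569 = 479, then multiply by 84 repeatedly:
  84^196=479  84^197=406  84^198=533  84^199=390  84^200=327
  84^201=156  84^202=17  84^203=290  84^204=462  84^205=116
  84^206=71  84^207=274  84^208=256  84^209=451  84^210=330
  84^211=408
Found 408 at exponent 211.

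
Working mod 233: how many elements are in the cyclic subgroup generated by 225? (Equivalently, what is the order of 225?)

58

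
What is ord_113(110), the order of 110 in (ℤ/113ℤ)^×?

112

The order of 110 must divide p − 1 = 112 = 2^4 · 7.
Divisors: 1, 2, 4, 7, 8, 14, 16, 28, 56, 112.
Check each in increasing order: 110^1 ≡ 110;  110^2 ≡ 9;  110^4 ≡ 81;  110^7 ≡ 73;  110^8 ≡ 7;  110^14 ≡ 18;  110^16 ≡ 49;  110^28 ≡ 98;  110^56 ≡ 112;  110^112 ≡ 1.
Smallest exponent giving 1 is 112.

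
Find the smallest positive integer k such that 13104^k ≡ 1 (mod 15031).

15030

The order of 13104 must divide p − 1 = 15030 = 2 · 3^2 · 5 · 167.
Divisors: 1, 2, 3, 5, 6, 9, 10, 15, 18, 30, 45, 90, 167, 334, 501, 835, 1002, 1503, 1670, 2505, 3006, 5010, 7515, 15030.
Check each in increasing order: 13104^1 ≡ 13104;  13104^2 ≡ 672;  13104^3 ≡ 12753;  13104^5 ≡ 2346;  13104^6 ≡ 3589;  13104^9 ≡ 1122;  13104^10 ≡ 2370;  13104^15 ≡ 13581;  13104^18 ≡ 11311;  13104^30 ≡ 13191;  13104^45 ≡ 7513;  13104^90 ≡ 3764;  13104^167 ≡ 5165;  13104^334 ≡ 12231;  13104^501 ≡ 12853;  13104^835 ≡ 10845;  13104^1002 ≡ 8919;  13104^1503 ≡ 9501;  13104^1670 ≡ 11481;  13104^2505 ≡ 9672;  13104^3006 ≡ 7846;  13104^5010 ≡ 9671;  13104^7515 ≡ 15030;  13104^15030 ≡ 1.
Smallest exponent giving 1 is 15030.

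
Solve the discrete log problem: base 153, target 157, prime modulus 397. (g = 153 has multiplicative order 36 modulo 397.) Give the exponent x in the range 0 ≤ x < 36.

Successive powers of 153 modulo 397:
  153^0=1  153^1=153  153^2=383  153^3=240  153^4=196  153^5=213
  153^6=35  153^7=194  153^8=304  153^9=63  153^10=111  153^11=309
  153^12=34  153^13=41  153^14=318  153^15=220  153^16=312  153^17=96
  153^18=396  153^19=244  153^20=14  153^21=157
So 153^21 ≡ 157 (mod 397), giving x = 21.

21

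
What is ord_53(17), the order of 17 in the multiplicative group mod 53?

26

The order of 17 must divide p − 1 = 52 = 2^2 · 13.
Divisors: 1, 2, 4, 13, 26, 52.
Check each in increasing order: 17^1 ≡ 17;  17^2 ≡ 24;  17^4 ≡ 46;  17^13 ≡ 52;  17^26 ≡ 1.
Smallest exponent giving 1 is 26.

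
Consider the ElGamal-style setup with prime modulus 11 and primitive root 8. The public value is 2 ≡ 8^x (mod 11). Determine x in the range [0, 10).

Successive powers of 8 modulo 11:
  8^0=1  8^1=8  8^2=9  8^3=6  8^4=4  8^5=10
  8^6=3  8^7=2
So 8^7 ≡ 2 (mod 11), giving x = 7.

7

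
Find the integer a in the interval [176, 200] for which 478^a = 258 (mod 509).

182

Compute 478^176 mod 509 = 322, then multiply by 478 repeatedly:
  478^176=322  478^177=198  478^178=479  478^179=421  478^180=183
  478^181=435  478^182=258
Found 258 at exponent 182.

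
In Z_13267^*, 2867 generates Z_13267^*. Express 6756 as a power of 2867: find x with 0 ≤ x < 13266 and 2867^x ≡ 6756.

7594

Baby-step giant-step with m = ceil(sqrt(13266)) = 116.
Baby table (2867^j mod 13267 for j=0..115):
  0:1  1:2867  2:7416  3:7938  4:5341  5:2529  6:6861  7:8793
  8:2231  9:1583  10:1147  11:11500  12:2005  13:3724  14:10040  15:8557
  16:2236  17:2651  18:11693  19:11389  20:2176  21:3102  22:4544  23:12721
  24:124  25:10566  26:4161  27:2554  28:12201  29:8455  30:1676  31:2438
  32:11304  33:10554  34:9558  35:6431  36:9814  37:10698  38:11129  39:12975
  40:11924  41:10316  42:3829  43:5934  44:4484  45:13172  46:6242  47:11898
  48:2109  49:10018  50:11818  51:11555  52:486  53:327  54:8819  55:10438
  56:8661  57:8530  58:4429  59:1424  60:9639  61:13119  62:228  63:3593
  64:5939  65:5552  66:10451  67:6131  68:12069  69:1487  70:4522  71:2715
  72:9443  73:8401  74:6062  75:13251  76:7196  77:747  78:5662  79:7413
  80:12604  81:9627  82:5249  83:4105  84:1206  85:8182  86:1738  87:7721
  88:6751  89:11831  90:9025  91:4025  92:10652  93:11917  94:3514  95:4985
  96:3436  97:6898  98:8736  99:11283  100:3415  101:13026  102:12204  103:3789
  104:10657  105:12985  106:793  107:4874  108:3607  109:6276  110:3240  111:2180
  112:1303  113:7674  114:4672  115:8221
Giant step factor: 2867^(-116) ≡ 5738 (mod 13267).
Scan 6756·5738^i mod 13267 for i = 0, 1, …:
  i=0: 6756   i=1: 13021   i=2: 8021   i=3: 1275
  i=4: 5833   i=5: 10380   i=6: 4877   i=7: 4123
  i=8: 2713   i=9: 5003     …   i=64: 13109
  i=65: 8819
Match at i=65, j=54: x = 65·116 + 54 = 7594.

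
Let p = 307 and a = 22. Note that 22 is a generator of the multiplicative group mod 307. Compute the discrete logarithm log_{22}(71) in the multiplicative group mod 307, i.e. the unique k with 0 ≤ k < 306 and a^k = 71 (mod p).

Baby-step giant-step with m = ceil(sqrt(306)) = 18.
Baby table (22^j mod 307 for j=0..17):
  0:1  1:22  2:177  3:210  4:15  5:23  6:199  7:80
  8:225  9:38  10:222  11:279  12:305  13:263  14:260  15:194
  16:277  17:261
Giant step factor: 22^(-18) ≡ 280 (mod 307).
Scan 71·280^i mod 307 for i = 0, 1, …:
  i=0: 71   i=1: 232   i=2: 183   i=3: 278
  i=4: 169   i=5: 42   i=6: 94   i=7: 225
Match at i=7, j=8: k = 7·18 + 8 = 134.

134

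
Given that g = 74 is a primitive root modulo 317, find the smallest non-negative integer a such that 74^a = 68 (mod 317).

Baby-step giant-step with m = ceil(sqrt(316)) = 18.
Baby table (74^j mod 317 for j=0..17):
  0:1  1:74  2:87  3:98  4:278  5:284  6:94  7:299
  8:253  9:19  10:138  11:68  12:277  13:210  14:7  15:201
  16:292  17:52
Giant step factor: 74^(-18) ≡ 281 (mod 317).
Scan 68·281^i mod 317 for i = 0, 1, …:
  i=0: 68
Match at i=0, j=11: a = 0·18 + 11 = 11.

11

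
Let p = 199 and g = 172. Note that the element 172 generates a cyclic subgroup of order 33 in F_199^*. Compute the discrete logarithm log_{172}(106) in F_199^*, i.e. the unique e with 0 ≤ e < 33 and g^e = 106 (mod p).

Successive powers of 172 modulo 199:
  172^0=1  172^1=172  172^2=132  172^3=18  172^4=111  172^5=187
  172^6=125  172^7=8  172^8=182  172^9=61  172^10=144  172^11=92
  172^12=103  172^13=5  172^14=64  172^15=63  172^16=90  172^17=157
  172^18=139  172^19=28  172^20=40  172^21=114  172^22=106
So 172^22 ≡ 106 (mod 199), giving e = 22.

22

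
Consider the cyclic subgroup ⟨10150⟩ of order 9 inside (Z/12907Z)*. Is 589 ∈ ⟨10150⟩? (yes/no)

589 ∈ ⟨10150⟩ iff 589^9 ≡ 1 (mod 12907), since |⟨10150⟩| = 9.
589^9 mod 12907 = 2507.
Since 2507 ≠ 1, 589 does not lie in the subgroup.

no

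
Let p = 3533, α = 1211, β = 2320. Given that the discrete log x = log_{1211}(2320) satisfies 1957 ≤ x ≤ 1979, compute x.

1979

Compute 1211^1957 mod 3533 = 2459, then multiply by 1211 repeatedly:
  1211^1957=2459  1211^1958=3063  1211^1959=3176  1211^1960=2232  1211^1961=207
  1211^1962=3367  1211^1963=355  1211^1964=2412  1211^1965=2674  1211^1966=1986
  1211^1967=2606  1211^1968=897  1211^1969=1636  1211^1970=2716  1211^1971=3386
  1211^1972=2166  1211^1973=1540  1211^1974=3049  1211^1975=354  1211^1976=1201
  1211^1977=2348  1211^1978=2896  1211^1979=2320
Found 2320 at exponent 1979.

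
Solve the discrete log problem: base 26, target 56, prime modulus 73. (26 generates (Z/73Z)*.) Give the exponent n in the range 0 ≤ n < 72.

3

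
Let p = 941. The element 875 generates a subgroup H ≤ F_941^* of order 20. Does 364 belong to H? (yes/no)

⟨875⟩ has order 20; its elements mod 941 are {1, 23, 66, 97, 185, 349, 364, 412, 442, 450, 491, 499, 529, 577, 592, 756, 844, 875, 918, 940}.
364 is in this set.

yes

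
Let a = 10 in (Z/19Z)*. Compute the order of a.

18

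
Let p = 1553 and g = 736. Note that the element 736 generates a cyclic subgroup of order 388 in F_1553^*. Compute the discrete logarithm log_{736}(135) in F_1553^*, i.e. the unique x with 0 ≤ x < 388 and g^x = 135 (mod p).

339

Baby-step giant-step with m = ceil(sqrt(388)) = 20.
Baby table (736^j mod 1553 for j=0..19):
  0:1  1:736  2:1252  3:543  4:527  5:1175  6:1332  7:409
  8:1295  9:1131  10:8  11:1229  12:698  13:1238  14:1110  15:82
  16:1338  17:166  18:1042  19:1283
Giant step factor: 736^(-20) ≡ 364 (mod 1553).
Scan 135·364^i mod 1553 for i = 0, 1, …:
  i=0: 135   i=1: 997   i=2: 1059   i=3: 332
  i=4: 1267   i=5: 1500   i=6: 897   i=7: 378
  i=8: 928   i=9: 791     …   i=15: 1356
  i=16: 1283
Match at i=16, j=19: x = 16·20 + 19 = 339.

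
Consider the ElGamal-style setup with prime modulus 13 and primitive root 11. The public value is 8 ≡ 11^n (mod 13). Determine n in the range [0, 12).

Successive powers of 11 modulo 13:
  11^0=1  11^1=11  11^2=4  11^3=5  11^4=3  11^5=7
  11^6=12  11^7=2  11^8=9  11^9=8
So 11^9 ≡ 8 (mod 13), giving n = 9.

9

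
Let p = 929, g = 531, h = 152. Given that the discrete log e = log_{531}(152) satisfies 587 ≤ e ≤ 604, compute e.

602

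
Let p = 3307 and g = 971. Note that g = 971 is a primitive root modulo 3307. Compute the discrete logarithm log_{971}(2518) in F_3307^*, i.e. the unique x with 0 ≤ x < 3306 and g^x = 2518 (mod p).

2571

Baby-step giant-step with m = ceil(sqrt(3306)) = 58.
Baby table (971^j mod 3307 for j=0..57):
  0:1  1:971  2:346  3:1959  4:664  5:3186  6:1561  7:1125
  8:1065  9:2331  10:1413  11:2925  12:2769  13:108  14:2351  15:991
  16:3231  17:2265  18:160  19:3238  20:2448  21:2582  22:416  23:482
  24:1735  25:1422  26:1743  27:2576  28:1204  29:1713  30:3209  31:745
  32:2469  33:3131  34:1068  35:1937  36:2451  37:2188  38:1454  39:3052
  40:420  41:1059  42:3119  43:2644  44:1092  45:2092  46:834  47:2906
  48:855  49:148  50:1507  51:1603  52:2223  53:2369  54:1934  55:2845
  56:1150  57:2191
Giant step factor: 971^(-58) ≡ 677 (mod 3307).
Scan 2518·677^i mod 3307 for i = 0, 1, …:
  i=0: 2518   i=1: 1581   i=2: 2176   i=3: 1537
  i=4: 2151   i=5: 1147   i=6: 2681   i=7: 2801
  i=8: 1366   i=9: 2129     …   i=43: 2921
  i=44: 3238
Match at i=44, j=19: x = 44·58 + 19 = 2571.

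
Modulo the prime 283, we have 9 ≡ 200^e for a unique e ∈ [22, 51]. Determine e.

32

Compute 200^22 mod 283 = 6, then multiply by 200 repeatedly:
  200^22=6  200^23=68  200^24=16  200^25=87  200^26=137
  200^27=232  200^28=271  200^29=147  200^30=251  200^31=109
  200^32=9
Found 9 at exponent 32.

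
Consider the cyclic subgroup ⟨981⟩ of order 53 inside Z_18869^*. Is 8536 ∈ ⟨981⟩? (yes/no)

yes

8536 ∈ ⟨981⟩ iff 8536^53 ≡ 1 (mod 18869), since |⟨981⟩| = 53.
8536^53 mod 18869 = 1.
Since 1 = 1, 8536 lies in the subgroup.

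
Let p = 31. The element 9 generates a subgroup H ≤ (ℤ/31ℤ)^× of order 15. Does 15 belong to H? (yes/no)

no

15 ∈ ⟨9⟩ iff 15^15 ≡ 1 (mod 31), since |⟨9⟩| = 15.
15^15 mod 31 = 30.
Since 30 ≠ 1, 15 does not lie in the subgroup.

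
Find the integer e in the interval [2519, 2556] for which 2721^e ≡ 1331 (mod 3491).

2547

Compute 2721^2519 mod 3491 = 914, then multiply by 2721 repeatedly:
  2721^2519=914  2721^2520=1402  2721^2521=2670  2721^2522=299  2721^2523=176
  2721^2524=629  2721^2525=919  2721^2526=1043  2721^2527=3311  2721^2528=2451
  2721^2529=1361  2721^2530=2821  2721^2531=2723  2721^2532=1381  2721^2533=1385
  2721^2534=1796  2721^2535=3007  2721^2536=2634  2721^2537=91  2721^2538=3241
  2721^2539=495  2721^2540=2860  2721^2541=621  2721^2542=97  2721^2543=2112
  2721^2544=566  2721^2545=555  2721^2546=2043  2721^2547=1331
Found 1331 at exponent 2547.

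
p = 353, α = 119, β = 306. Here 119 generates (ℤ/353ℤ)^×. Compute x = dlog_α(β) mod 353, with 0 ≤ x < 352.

294

Baby-step giant-step with m = ceil(sqrt(352)) = 19.
Baby table (119^j mod 353 for j=0..18):
  0:1  1:119  2:41  3:290  4:269  5:241  6:86  7:350
  8:349  9:230  10:189  11:252  12:336  13:95  14:9  15:12
  16:16  17:139  18:303
Giant step factor: 119^(-19) ≡ 90 (mod 353).
Scan 306·90^i mod 353 for i = 0, 1, …:
  i=0: 306   i=1: 6   i=2: 187   i=3: 239
  i=4: 330   i=5: 48   i=6: 84   i=7: 147
  i=8: 169   i=9: 31     …   i=14: 81
  i=15: 230
Match at i=15, j=9: x = 15·19 + 9 = 294.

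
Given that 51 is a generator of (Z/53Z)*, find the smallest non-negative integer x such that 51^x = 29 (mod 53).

46

Baby-step giant-step with m = ceil(sqrt(52)) = 8.
Baby table (51^j mod 53 for j=0..7):
  0:1  1:51  2:4  3:45  4:16  5:21  6:11  7:31
Giant step factor: 51^(-8) ≡ 47 (mod 53).
Scan 29·47^i mod 53 for i = 0, 1, …:
  i=0: 29   i=1: 38   i=2: 37   i=3: 43
  i=4: 7   i=5: 11
Match at i=5, j=6: x = 5·8 + 6 = 46.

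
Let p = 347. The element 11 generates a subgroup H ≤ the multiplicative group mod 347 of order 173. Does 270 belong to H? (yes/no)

270 ∈ ⟨11⟩ iff 270^173 ≡ 1 (mod 347), since |⟨11⟩| = 173.
270^173 mod 347 = 1.
Since 1 = 1, 270 lies in the subgroup.

yes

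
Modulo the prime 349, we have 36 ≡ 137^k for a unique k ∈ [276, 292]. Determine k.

282

Compute 137^276 mod 349 = 263, then multiply by 137 repeatedly:
  137^276=263  137^277=84  137^278=340  137^279=163  137^280=344
  137^281=13  137^282=36
Found 36 at exponent 282.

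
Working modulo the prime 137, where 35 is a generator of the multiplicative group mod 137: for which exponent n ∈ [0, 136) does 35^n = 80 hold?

87

Baby-step giant-step with m = ceil(sqrt(136)) = 12.
Baby table (35^j mod 137 for j=0..11):
  0:1  1:35  2:129  3:131  4:64  5:48  6:36  7:27
  8:123  9:58  10:112  11:84
Giant step factor: 35^(-12) ≡ 87 (mod 137).
Scan 80·87^i mod 137 for i = 0, 1, …:
  i=0: 80   i=1: 110   i=2: 117   i=3: 41
  i=4: 5   i=5: 24   i=6: 33   i=7: 131
Match at i=7, j=3: n = 7·12 + 3 = 87.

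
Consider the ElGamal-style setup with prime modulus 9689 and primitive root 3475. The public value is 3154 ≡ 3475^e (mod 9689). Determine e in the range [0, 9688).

2011

Baby-step giant-step with m = ceil(sqrt(9688)) = 99.
Baby table (3475^j mod 9689 for j=0..98):
  0:1  1:3475  2:3131  3:9167  4:7582  5:3059  6:1192  7:4997
  8:1887  9:7561  10:7596  11:3264  12:6270  13:7378  14:1456  15:1942
  16:4906  17:5399  18:3621  19:6653  20:1221  21:8882  22:5485  23:2112
  24:4627  25:4774  26:2082  27:6956  28:7734  29:8053  30:2343  31:3165
  32:1360  33:7457  34:4689  35:7066  36:2424  37:3659  38:3057  39:3931
  40:8424  41:2931  42:2086  43:1478  44:880  45:5965  46:3604  47:5712
  48:6128  49:8067  50:2548  51:8243  52:3741  53:7026  54:8759  55:4376
  56:4559  57:1010  58:2332  59:3696  60:5675  61:3510  62:8488  63:2484
  64:8690  65:6826  66:1678  67:7961  68:2380  69:5783  70:939  71:7521
  72:4242  73:3981  74:7772  75:4457  76:5053  77:2707  78:8495  79:7431
  80:1540  81:3172  82:6307  83:307  84:1035  85:2006  86:4459  87:2314
  88:8969  89:7451  90:3217  91:7658  92:5556  93:6612  94:4081  95:6468
  96:7509  97:1298  98:5165
Giant step factor: 3475^(-99) ≡ 8501 (mod 9689).
Scan 3154·8501^i mod 9689 for i = 0, 1, …:
  i=0: 3154   i=1: 2691   i=2: 462   i=3: 3417
  i=4: 295   i=5: 8033   i=6: 461   i=7: 4605
  i=8: 3545   i=9: 3255     …   i=19: 9564
  i=20: 3165
Match at i=20, j=31: e = 20·99 + 31 = 2011.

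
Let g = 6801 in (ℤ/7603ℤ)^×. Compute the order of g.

The order of 6801 must divide p − 1 = 7602 = 2 · 3 · 7 · 181.
Divisors: 1, 2, 3, 6, 7, 14, 21, 42, 181, 362, 543, 1086, 1267, 2534, 3801, 7602.
Check each in increasing order: 6801^1 ≡ 6801;  6801^2 ≡ 4552;  6801^3 ≡ 6339;  6801^6 ≡ 1066;  6801^7 ≡ 4207;  6801^14 ≡ 6668;  6801^21 ≡ 4809;  6801^42 ≡ 5758;  6801^181 ≡ 692;  6801^362 ≡ 7478;  6801^543 ≡ 4736;  6801^1086 ≡ 846;  6801^1267 ≡ 1.
Smallest exponent giving 1 is 1267.

1267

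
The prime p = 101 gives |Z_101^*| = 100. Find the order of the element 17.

The order of 17 must divide p − 1 = 100 = 2^2 · 5^2.
Divisors: 1, 2, 4, 5, 10, 20, 25, 50, 100.
Check each in increasing order: 17^1 ≡ 17;  17^2 ≡ 87;  17^4 ≡ 95;  17^5 ≡ 100;  17^10 ≡ 1.
Smallest exponent giving 1 is 10.

10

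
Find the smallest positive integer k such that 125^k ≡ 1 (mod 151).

The order of 125 must divide p − 1 = 150 = 2 · 3 · 5^2.
Divisors: 1, 2, 3, 5, 6, 10, 15, 25, 30, 50, 75, 150.
Check each in increasing order: 125^1 ≡ 125;  125^2 ≡ 72;  125^3 ≡ 91;  125^5 ≡ 59;  125^6 ≡ 127;  125^10 ≡ 8;  125^15 ≡ 19;  125^25 ≡ 1.
Smallest exponent giving 1 is 25.

25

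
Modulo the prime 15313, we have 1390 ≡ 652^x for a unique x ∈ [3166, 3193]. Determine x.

Compute 652^3166 mod 15313 = 14071, then multiply by 652 repeatedly:
  652^3166=14071  652^3167=1805  652^3168=13072  652^3169=8916  652^3170=9605
  652^3171=14756  652^3172=4348  652^3173=1991  652^3174=11840  652^3175=1928
  652^3176=1390
Found 1390 at exponent 3176.

3176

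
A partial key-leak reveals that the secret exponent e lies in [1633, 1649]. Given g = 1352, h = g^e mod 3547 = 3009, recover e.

1635

Compute 1352^1633 mod 3547 = 819, then multiply by 1352 repeatedly:
  1352^1633=819  1352^1634=624  1352^1635=3009
Found 3009 at exponent 1635.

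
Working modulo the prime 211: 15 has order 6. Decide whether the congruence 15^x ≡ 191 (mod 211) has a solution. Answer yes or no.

no

191 ∈ ⟨15⟩ iff 191^6 ≡ 1 (mod 211), since |⟨15⟩| = 6.
191^6 mod 211 = 113.
Since 113 ≠ 1, 191 does not lie in the subgroup.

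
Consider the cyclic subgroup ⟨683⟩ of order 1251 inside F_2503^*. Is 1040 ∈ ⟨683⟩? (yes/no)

1040 ∈ ⟨683⟩ iff 1040^1251 ≡ 1 (mod 2503), since |⟨683⟩| = 1251.
1040^1251 mod 2503 = 1.
Since 1 = 1, 1040 lies in the subgroup.

yes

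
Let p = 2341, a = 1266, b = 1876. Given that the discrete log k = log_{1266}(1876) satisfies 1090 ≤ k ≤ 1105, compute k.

Compute 1266^1090 mod 2341 = 1025, then multiply by 1266 repeatedly:
  1266^1090=1025  1266^1091=736  1266^1092=58  1266^1093=857  1266^1094=1079
  1266^1095=1211  1266^1096=2112  1266^1097=370  1266^1098=220  1266^1099=2282
  1266^1100=218  1266^1101=2091  1266^1102=1876
Found 1876 at exponent 1102.

1102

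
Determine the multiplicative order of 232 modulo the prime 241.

The order of 232 must divide p − 1 = 240 = 2^4 · 3 · 5.
Divisors: 1, 2, 3, 4, 5, 6, 8, 10, 12, 15, 16, 20, 24, 30, 40, 48, 60, 80, 120, 240.
Check each in increasing order: 232^1 ≡ 232;  232^2 ≡ 81;  232^3 ≡ 235;  232^4 ≡ 54;  232^5 ≡ 237;  232^6 ≡ 36;  232^8 ≡ 24;  232^10 ≡ 16;  232^12 ≡ 91;  232^15 ≡ 177;  232^16 ≡ 94;  232^20 ≡ 15;  232^24 ≡ 87;  232^30 ≡ 240;  232^40 ≡ 225;  232^48 ≡ 98;  232^60 ≡ 1.
Smallest exponent giving 1 is 60.

60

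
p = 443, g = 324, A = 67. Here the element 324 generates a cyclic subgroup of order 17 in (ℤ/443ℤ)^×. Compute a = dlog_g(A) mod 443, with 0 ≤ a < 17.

Successive powers of 324 modulo 443:
  324^0=1  324^1=324  324^2=428  324^3=13  324^4=225  324^5=248
  324^6=169  324^7=267  324^8=123  324^9=425  324^10=370  324^11=270
  324^12=209  324^13=380  324^14=409  324^15=59  324^16=67
So 324^16 ≡ 67 (mod 443), giving a = 16.

16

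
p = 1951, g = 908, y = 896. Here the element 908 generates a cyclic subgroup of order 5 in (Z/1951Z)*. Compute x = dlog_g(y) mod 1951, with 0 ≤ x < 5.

4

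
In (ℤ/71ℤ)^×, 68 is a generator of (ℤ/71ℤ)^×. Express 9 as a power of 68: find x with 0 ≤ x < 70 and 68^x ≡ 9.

2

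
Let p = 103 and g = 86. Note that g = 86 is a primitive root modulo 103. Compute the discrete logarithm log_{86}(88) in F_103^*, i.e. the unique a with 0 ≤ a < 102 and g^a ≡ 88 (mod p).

37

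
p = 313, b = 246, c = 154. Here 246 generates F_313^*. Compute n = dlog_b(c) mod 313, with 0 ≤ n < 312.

Baby-step giant-step with m = ceil(sqrt(312)) = 18.
Baby table (246^j mod 313 for j=0..17):
  0:1  1:246  2:107  3:30  4:181  5:80  6:274  7:109
  8:209  9:82  10:140  11:10  12:269  13:131  14:300  15:245
  16:174  17:236
Giant step factor: 246^(-18) ≡ 199 (mod 313).
Scan 154·199^i mod 313 for i = 0, 1, …:
  i=0: 154   i=1: 285   i=2: 62   i=3: 131
Match at i=3, j=13: n = 3·18 + 13 = 67.

67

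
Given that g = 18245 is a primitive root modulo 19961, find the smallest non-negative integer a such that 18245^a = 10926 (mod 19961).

Baby-step giant-step with m = ceil(sqrt(19960)) = 142.
Baby table (18245^j mod 19961 for j=0..141):
  0:1  1:18245  2:10389  3:17610  4:2194  5:7725  6:17965  7:11805
  8:3035  9:1761  10:12196  11:10753  12:11777  13:11161  14:10284  15:18141
  16:9204  17:15048  18:7166  19:19081  20:13005  21:19779  22:12897  23:5497
  24:8701  25:19873  26:11281  27:3974  28:7278  29:6538  30:18835  31:15960
  32:19093  33:12374  34:4720  35:4646  36:11864  37:1596  38:15882  39:13214
  40:472  41:8449  42:13163  43:8144  44:17557  45:13298  46:16016  47:2841
  48:15289  49:12791  50:7744  51:5322  52:9586  53:18249  54:3525  55:19244
  56:12751  57:16501  58:8943  59:3821  60:10333  61:13901  62:19240  63:19615
  64:14867  65:18347  66:15006  67:19355  68:1924  69:11942  70:7475  71:7823
  72:9485  73:11916  74:12169  75:17163  76:10728  77:14755  78:10929  79:9176
  80:3213  81:15689  82:5065  83:11456  84:3089  85:8902  86:14294  87:3565
  88:10487  89:9130  90:2305  91:16859  92:13406  93:10337  94:7037  95:913
  96:10211  97:3682  98:9325  99:7022  100:6692  101:14064  102:18986  103:16337
  104:10913  105:16671  106:16638  107:13383  108:9883  109:7622  110:15064  111:19632
  112:5656  113:15311  114:14961  115:16731  116:13483  117:17932  118:8550  119:19496
  120:19461  121:19638  122:15321  123:17762  124:855  125:9934  126:19911  127:5956
  128:19497  129:17745  130:10066  131:12970  132:19956  133:8580  134:7938  135:11755
  136:8991  137:1297  138:9980  139:858  140:4786  141:11156
Giant step factor: 18245^(-142) ≡ 11791 (mod 19961).
Scan 10926·11791^i mod 19961 for i = 0, 1, …:
  i=0: 10926   i=1: 172   i=2: 11991   i=3: 2118
  i=4: 2127   i=5: 8441   i=6: 2285   i=7: 15046
  i=8: 13979   i=9: 8412     …   i=113: 2547
  i=114: 10333
Match at i=114, j=60: a = 114·142 + 60 = 16248.

16248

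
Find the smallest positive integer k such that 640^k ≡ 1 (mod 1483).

247

The order of 640 must divide p − 1 = 1482 = 2 · 3 · 13 · 19.
Divisors: 1, 2, 3, 6, 13, 19, 26, 38, 39, 57, 78, 114, 247, 494, 741, 1482.
Check each in increasing order: 640^1 ≡ 640;  640^2 ≡ 292;  640^3 ≡ 22;  640^6 ≡ 484;  640^13 ≡ 1438;  640^19 ≡ 465;  640^26 ≡ 542;  640^38 ≡ 1190;  640^39 ≡ 821;  640^57 ≡ 191;  640^78 ≡ 759;  640^114 ≡ 889;  640^247 ≡ 1.
Smallest exponent giving 1 is 247.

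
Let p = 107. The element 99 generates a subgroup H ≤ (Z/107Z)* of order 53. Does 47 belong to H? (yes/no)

47 ∈ ⟨99⟩ iff 47^53 ≡ 1 (mod 107), since |⟨99⟩| = 53.
47^53 mod 107 = 1.
Since 1 = 1, 47 lies in the subgroup.

yes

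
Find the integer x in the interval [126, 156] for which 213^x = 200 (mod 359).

138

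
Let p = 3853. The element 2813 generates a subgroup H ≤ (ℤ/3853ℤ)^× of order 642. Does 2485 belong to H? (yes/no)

no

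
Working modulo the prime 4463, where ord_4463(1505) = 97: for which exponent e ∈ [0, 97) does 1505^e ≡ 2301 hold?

88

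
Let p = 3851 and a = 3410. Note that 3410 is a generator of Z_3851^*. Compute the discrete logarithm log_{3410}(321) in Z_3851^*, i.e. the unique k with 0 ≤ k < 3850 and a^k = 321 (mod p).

1326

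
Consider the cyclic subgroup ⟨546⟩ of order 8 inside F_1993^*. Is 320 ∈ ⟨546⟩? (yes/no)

⟨546⟩ has order 8; its elements mod 1993 are {1, 546, 834, 960, 1033, 1159, 1447, 1992}.
320 is not in this set.

no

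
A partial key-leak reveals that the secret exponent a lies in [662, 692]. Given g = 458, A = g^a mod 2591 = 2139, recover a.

Compute 458^662 mod 2591 = 650, then multiply by 458 repeatedly:
  458^662=650  458^663=2326  458^664=407  458^665=2445  458^666=498
  458^667=76  458^668=1125  458^669=2232  458^670=1402  458^671=2139
Found 2139 at exponent 671.

671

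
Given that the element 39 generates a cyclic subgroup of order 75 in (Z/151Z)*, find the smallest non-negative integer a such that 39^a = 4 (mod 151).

70

Baby-step giant-step with m = ceil(sqrt(75)) = 9.
Baby table (39^j mod 151 for j=0..8):
  0:1  1:39  2:11  3:127  4:121  5:38  6:123  7:116
  8:145
Giant step factor: 39^(-9) ≡ 20 (mod 151).
Scan 4·20^i mod 151 for i = 0, 1, …:
  i=0: 4   i=1: 80   i=2: 90   i=3: 139
  i=4: 62   i=5: 32   i=6: 36   i=7: 116
Match at i=7, j=7: a = 7·9 + 7 = 70.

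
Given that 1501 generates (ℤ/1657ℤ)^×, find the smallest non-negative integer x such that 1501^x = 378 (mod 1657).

1641

Baby-step giant-step with m = ceil(sqrt(1656)) = 41.
Baby table (1501^j mod 1657 for j=0..40):
  0:1  1:1501  2:1138  3:1428  4:927  5:1204  6:1074  7:1470
  8:1003  9:947  10:1398  11:636  12:204  13:1316  14:172  15:1337
  16:210  17:380  18:372  19:1620  20:801  21:976  22:188  23:498
  24:191  25:30  26:291  27:1000  28:1415  29:1298  30:1323  31:737
  32:1018  33:264  34:241  35:515  36:853  37:1149  38:1369  39:189
  40:342
Giant step factor: 1501^(-41) ≡ 975 (mod 1657).
Scan 378·975^i mod 1657 for i = 0, 1, …:
  i=0: 378   i=1: 696   i=2: 887   i=3: 1528
  i=4: 157   i=5: 631   i=6: 478   i=7: 433
  i=8: 1297   i=9: 284     …   i=39: 1458
  i=40: 1501
Match at i=40, j=1: x = 40·41 + 1 = 1641.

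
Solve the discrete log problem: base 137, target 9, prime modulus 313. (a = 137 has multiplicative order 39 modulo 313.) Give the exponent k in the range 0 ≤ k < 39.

11

Successive powers of 137 modulo 313:
  137^0=1  137^1=137  137^2=302  137^3=58  137^4=121  137^5=301
  137^6=234  137^7=132  137^8=243  137^9=113  137^10=144  137^11=9
So 137^11 ≡ 9 (mod 313), giving k = 11.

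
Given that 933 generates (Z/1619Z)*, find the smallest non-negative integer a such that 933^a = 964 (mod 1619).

Baby-step giant-step with m = ceil(sqrt(1618)) = 41.
Baby table (933^j mod 1619 for j=0..40):
  0:1  1:933  2:1086  3:1363  4:764  5:452  6:776  7:315
  8:856  9:481  10:310  11:1048  12:1527  13:1590  14:466  15:886
  16:948  17:510  18:1463  19:162  20:579  21:1080  22:622  23:724
  24:369  25:1049  26:841  27:1057  28:210  29:31  30:1400  31:1286
  32:159  33:1018  34:1060  35:1390  36:51  37:632  38:340  39:1515
  40:108
Giant step factor: 933^(-41) ≡ 885 (mod 1619).
Scan 964·885^i mod 1619 for i = 0, 1, …:
  i=0: 964   i=1: 1546   i=2: 155   i=3: 1179
  i=4: 779   i=5: 1340   i=6: 792   i=7: 1512
  i=8: 826   i=9: 841
Match at i=9, j=26: a = 9·41 + 26 = 395.

395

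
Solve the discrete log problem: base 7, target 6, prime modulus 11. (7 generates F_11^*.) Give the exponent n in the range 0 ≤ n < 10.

7

Successive powers of 7 modulo 11:
  7^0=1  7^1=7  7^2=5  7^3=2  7^4=3  7^5=10
  7^6=4  7^7=6
So 7^7 ≡ 6 (mod 11), giving n = 7.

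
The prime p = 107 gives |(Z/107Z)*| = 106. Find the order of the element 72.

The order of 72 must divide p − 1 = 106 = 2 · 53.
Divisors: 1, 2, 53, 106.
Check each in increasing order: 72^1 ≡ 72;  72^2 ≡ 48;  72^53 ≡ 106;  72^106 ≡ 1.
Smallest exponent giving 1 is 106.

106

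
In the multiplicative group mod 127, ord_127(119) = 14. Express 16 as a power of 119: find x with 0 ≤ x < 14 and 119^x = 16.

6

Successive powers of 119 modulo 127:
  119^0=1  119^1=119  119^2=64  119^3=123  119^4=32  119^5=125
  119^6=16
So 119^6 ≡ 16 (mod 127), giving x = 6.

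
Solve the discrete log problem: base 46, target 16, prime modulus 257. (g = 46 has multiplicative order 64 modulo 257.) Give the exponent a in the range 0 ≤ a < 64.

16

Successive powers of 46 modulo 257:
  46^0=1  46^1=46  46^2=60  46^3=190  46^4=2  46^5=92
  46^6=120  46^7=123  46^8=4  46^9=184  46^10=240  46^11=246
  46^12=8  46^13=111  46^14=223  46^15=235  46^16=16
So 46^16 ≡ 16 (mod 257), giving a = 16.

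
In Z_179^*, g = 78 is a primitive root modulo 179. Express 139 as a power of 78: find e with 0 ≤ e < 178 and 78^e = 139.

104

Baby-step giant-step with m = ceil(sqrt(178)) = 14.
Baby table (78^j mod 179 for j=0..13):
  0:1  1:78  2:177  3:23  4:4  5:133  6:171  7:92
  8:16  9:174  10:147  11:10  12:64  13:159
Giant step factor: 78^(-14) ≡ 172 (mod 179).
Scan 139·172^i mod 179 for i = 0, 1, …:
  i=0: 139   i=1: 101   i=2: 9   i=3: 116
  i=4: 83   i=5: 135   i=6: 129   i=7: 171
Match at i=7, j=6: e = 7·14 + 6 = 104.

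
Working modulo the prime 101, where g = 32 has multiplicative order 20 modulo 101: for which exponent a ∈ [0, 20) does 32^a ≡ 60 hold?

19

Successive powers of 32 modulo 101:
  32^0=1  32^1=32  32^2=14  32^3=44  32^4=95  32^5=10
  32^6=17  32^7=39  32^8=36  32^9=41  32^10=100  32^11=69
  32^12=87  32^13=57  32^14=6  32^15=91  32^16=84  32^17=62
  32^18=65  32^19=60
So 32^19 ≡ 60 (mod 101), giving a = 19.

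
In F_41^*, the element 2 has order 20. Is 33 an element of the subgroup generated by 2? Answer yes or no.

yes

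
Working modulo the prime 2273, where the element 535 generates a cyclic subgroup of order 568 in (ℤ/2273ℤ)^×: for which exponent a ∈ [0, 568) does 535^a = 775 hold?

Baby-step giant-step with m = ceil(sqrt(568)) = 24.
Baby table (535^j mod 2273 for j=0..23):
  0:1  1:535  2:2100  3:638  4:380  5:1003  6:177  7:1502
  8:1201  9:1549  10:1343  11:237  12:1780  13:2186  14:1188  15:1413
  16:1319  17:1035  18:1386  19:512  20:1160  21:71  22:1617  23:1355
Giant step factor: 535^(-24) ≡ 912 (mod 2273).
Scan 775·912^i mod 2273 for i = 0, 1, …:
  i=0: 775   i=1: 2170   i=2: 1530   i=3: 2011
  i=4: 1994   i=5: 128   i=6: 813   i=7: 458
  i=8: 1737   i=9: 2136   i=10: 71
Match at i=10, j=21: a = 10·24 + 21 = 261.

261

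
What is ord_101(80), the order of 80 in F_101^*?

25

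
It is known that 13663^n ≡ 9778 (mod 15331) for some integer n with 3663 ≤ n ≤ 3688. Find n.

Compute 13663^3663 mod 15331 = 2821, then multiply by 13663 repeatedly:
  13663^3663=2821  13663^3664=1189  13663^3665=9778
Found 9778 at exponent 3665.

3665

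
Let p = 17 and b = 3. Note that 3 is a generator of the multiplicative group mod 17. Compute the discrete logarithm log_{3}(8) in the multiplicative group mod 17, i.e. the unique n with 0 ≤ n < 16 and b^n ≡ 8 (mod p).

Successive powers of 3 modulo 17:
  3^0=1  3^1=3  3^2=9  3^3=10  3^4=13  3^5=5
  3^6=15  3^7=11  3^8=16  3^9=14  3^10=8
So 3^10 ≡ 8 (mod 17), giving n = 10.

10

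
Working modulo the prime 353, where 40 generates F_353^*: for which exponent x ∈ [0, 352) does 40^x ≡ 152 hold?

Baby-step giant-step with m = ceil(sqrt(352)) = 19.
Baby table (40^j mod 353 for j=0..18):
  0:1  1:40  2:188  3:107  4:44  5:348  6:153  7:119
  8:171  9:133  10:25  11:294  12:111  13:204  14:41  15:228
  16:295  17:151  18:39
Giant step factor: 40^(-19) ≡ 322 (mod 353).
Scan 152·322^i mod 353 for i = 0, 1, …:
  i=0: 152   i=1: 230   i=2: 283   i=3: 52
  i=4: 153
Match at i=4, j=6: x = 4·19 + 6 = 82.

82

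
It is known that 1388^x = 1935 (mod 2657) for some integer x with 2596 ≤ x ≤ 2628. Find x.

2600

Compute 1388^2596 mod 2657 = 900, then multiply by 1388 repeatedly:
  1388^2596=900  1388^2597=410  1388^2598=482  1388^2599=2109  1388^2600=1935
Found 1935 at exponent 2600.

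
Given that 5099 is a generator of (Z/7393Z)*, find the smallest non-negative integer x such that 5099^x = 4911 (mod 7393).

611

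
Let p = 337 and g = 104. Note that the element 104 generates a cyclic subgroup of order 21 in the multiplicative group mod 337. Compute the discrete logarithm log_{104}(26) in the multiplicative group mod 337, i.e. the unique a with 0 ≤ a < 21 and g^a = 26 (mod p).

Successive powers of 104 modulo 337:
  104^0=1  104^1=104  104^2=32  104^3=295  104^4=13  104^5=4
  104^6=79  104^7=128  104^8=169  104^9=52  104^10=16  104^11=316
  104^12=175  104^13=2  104^14=208  104^15=64  104^16=253  104^17=26
So 104^17 ≡ 26 (mod 337), giving a = 17.

17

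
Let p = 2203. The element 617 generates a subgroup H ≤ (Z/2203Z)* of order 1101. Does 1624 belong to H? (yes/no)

no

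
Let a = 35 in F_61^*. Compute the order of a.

The order of 35 must divide p − 1 = 60 = 2^2 · 3 · 5.
Divisors: 1, 2, 3, 4, 5, 6, 10, 12, 15, 20, 30, 60.
Check each in increasing order: 35^1 ≡ 35;  35^2 ≡ 5;  35^3 ≡ 53;  35^4 ≡ 25;  35^5 ≡ 21;  35^6 ≡ 3;  35^10 ≡ 14;  35^12 ≡ 9;  35^15 ≡ 50;  35^20 ≡ 13;  35^30 ≡ 60;  35^60 ≡ 1.
Smallest exponent giving 1 is 60.

60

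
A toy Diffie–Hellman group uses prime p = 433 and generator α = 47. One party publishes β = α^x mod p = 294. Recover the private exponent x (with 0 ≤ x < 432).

232

Baby-step giant-step with m = ceil(sqrt(432)) = 21.
Baby table (47^j mod 433 for j=0..20):
  0:1  1:47  2:44  3:336  4:204  5:62  6:316  7:130
  8:48  9:91  10:380  11:107  12:266  13:378  14:13  15:178
  16:139  17:38  18:54  19:373  20:211
Giant step factor: 47^(-21) ≡ 134 (mod 433).
Scan 294·134^i mod 433 for i = 0, 1, …:
  i=0: 294   i=1: 426   i=2: 361   i=3: 311
  i=4: 106   i=5: 348   i=6: 301   i=7: 65
  i=8: 50   i=9: 205   i=10: 191   i=11: 47
Match at i=11, j=1: x = 11·21 + 1 = 232.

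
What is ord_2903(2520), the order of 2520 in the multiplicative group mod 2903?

The order of 2520 must divide p − 1 = 2902 = 2 · 1451.
Divisors: 1, 2, 1451, 2902.
Check each in increasing order: 2520^1 ≡ 2520;  2520^2 ≡ 1539;  2520^1451 ≡ 2902;  2520^2902 ≡ 1.
Smallest exponent giving 1 is 2902.

2902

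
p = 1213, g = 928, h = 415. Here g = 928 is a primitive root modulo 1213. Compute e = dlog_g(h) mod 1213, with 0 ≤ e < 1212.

313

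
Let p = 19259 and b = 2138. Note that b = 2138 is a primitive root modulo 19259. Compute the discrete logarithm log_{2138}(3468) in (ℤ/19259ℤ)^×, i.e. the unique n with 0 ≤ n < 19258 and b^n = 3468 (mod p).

Baby-step giant-step with m = ceil(sqrt(19258)) = 139.
Baby table (2138^j mod 19259 for j=0..138):
  0:1  1:2138  2:6661  3:8817  4:15444  5:9346  6:10165  7:8618
  8:13680  9:12678  10:8151  11:16702  12:2690  13:12038  14:7220  15:9901
  16:2697  17:7745  18:15329  19:13843  20:14510  21:15390  22:9448  23:16392
  24:13975  25:7841  26:8728  27:17752  28:13546  29:15071  30:1491  31:10023
  32:13166  33:11509  34:12499  35:10629  36:18441  37:3685  38:1599  39:9819
  40:712  41:795  42:4918  43:18529  44:18498  45:9997  46:15355  47:11654
  48:14365  49:13524  50:6553  51:9021  52:8639  53:801  54:17746  55:718
  56:13623  57:6366  58:13654  59:14867  60:8296  61:18568  62:5585  63:150
  64:12556  65:16941  66:12938  67:5520  68:15252  69:3289  70:2347  71:10546
  72:14318  73:9333  74:1630  75:18320  76:14613  77:4496  78:2207  79:111
  80:6210  81:7529  82:15737  83:233  84:16679  85:11293  86:12907  87:16278
  88:1351  89:18847  90:5058  91:9705  92:7347  93:11801  94:1248  95:10482
  96:12299  97:6727  98:15112  99:12113  100:13498  101:8742  102:9166  103:10505
  104:3696  105:5858  106:6054  107:1404  108:16607  109:11429  110:14790  111:17001
  112:6405  113:741  114:5020  115:5497  116:4596  117:4158  118:11405  119:1996
  120:11209  121:6646  122:15265  123:11824  124:11904  125:9613  126:3241  127:15277
  128:18221  129:14800  130:19122  131:15238  132:11875  133:5388  134:2662  135:9951
  136:13302  137:13392  138:13222
Giant step factor: 2138^(-139) ≡ 13114 (mod 19259).
Scan 3468·13114^i mod 19259 for i = 0, 1, …:
  i=0: 3468   i=1: 8853   i=2: 4990   i=3: 16037
  i=4: 938   i=5: 13690   i=6: 17521   i=7: 10524
  i=8: 1742   i=9: 3414     …   i=98: 5087
  i=99: 17001
Match at i=99, j=111: n = 99·139 + 111 = 13872.

13872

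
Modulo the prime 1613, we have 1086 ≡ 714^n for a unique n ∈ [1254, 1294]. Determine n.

Compute 714^1254 mod 1613 = 1442, then multiply by 714 repeatedly:
  714^1254=1442  714^1255=494  714^1256=1082  714^1257=1534  714^1258=49
  714^1259=1113  714^1260=1086
Found 1086 at exponent 1260.

1260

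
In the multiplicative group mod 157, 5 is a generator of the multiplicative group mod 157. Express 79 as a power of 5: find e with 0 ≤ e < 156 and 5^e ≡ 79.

Successive powers of 5 modulo 157:
  5^0=1  5^1=5  5^2=25  5^3=125  5^4=154  5^5=142
  5^6=82  5^7=96  5^8=9  5^9=45  5^10=68  5^11=26
  5^12=130  5^13=22  5^14=110  5^15=79
So 5^15 ≡ 79 (mod 157), giving e = 15.

15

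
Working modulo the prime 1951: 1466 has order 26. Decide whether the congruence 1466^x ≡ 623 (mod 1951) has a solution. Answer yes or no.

no

623 ∈ ⟨1466⟩ iff 623^26 ≡ 1 (mod 1951), since |⟨1466⟩| = 26.
623^26 mod 1951 = 775.
Since 775 ≠ 1, 623 does not lie in the subgroup.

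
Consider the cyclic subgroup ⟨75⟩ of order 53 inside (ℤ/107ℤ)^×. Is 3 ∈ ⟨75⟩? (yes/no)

yes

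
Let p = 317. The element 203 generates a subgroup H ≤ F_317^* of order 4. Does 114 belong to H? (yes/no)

yes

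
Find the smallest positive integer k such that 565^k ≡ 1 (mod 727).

242

The order of 565 must divide p − 1 = 726 = 2 · 3 · 11^2.
Divisors: 1, 2, 3, 6, 11, 22, 33, 66, 121, 242, 363, 726.
Check each in increasing order: 565^1 ≡ 565;  565^2 ≡ 72;  565^3 ≡ 695;  565^6 ≡ 297;  565^11 ≡ 546;  565^22 ≡ 46;  565^33 ≡ 398;  565^66 ≡ 645;  565^121 ≡ 726;  565^242 ≡ 1.
Smallest exponent giving 1 is 242.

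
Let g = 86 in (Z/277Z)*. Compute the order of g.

138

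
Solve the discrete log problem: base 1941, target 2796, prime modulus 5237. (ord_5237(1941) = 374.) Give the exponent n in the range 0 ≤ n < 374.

Successive powers of 1941 modulo 5237:
  1941^0=1  1941^1=1941  1941^2=2078  1941^3=908  1941^4=2796
So 1941^4 ≡ 2796 (mod 5237), giving n = 4.

4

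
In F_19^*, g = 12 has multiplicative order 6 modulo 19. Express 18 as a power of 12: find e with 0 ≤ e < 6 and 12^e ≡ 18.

3

Successive powers of 12 modulo 19:
  12^0=1  12^1=12  12^2=11  12^3=18
So 12^3 ≡ 18 (mod 19), giving e = 3.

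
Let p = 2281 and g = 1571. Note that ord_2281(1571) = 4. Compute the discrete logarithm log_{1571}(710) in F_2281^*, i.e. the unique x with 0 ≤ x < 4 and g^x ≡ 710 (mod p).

3

Successive powers of 1571 modulo 2281:
  1571^0=1  1571^1=1571  1571^2=2280  1571^3=710
So 1571^3 ≡ 710 (mod 2281), giving x = 3.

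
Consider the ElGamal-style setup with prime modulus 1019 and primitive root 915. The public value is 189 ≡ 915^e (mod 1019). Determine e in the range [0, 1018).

351

Baby-step giant-step with m = ceil(sqrt(1018)) = 32.
Baby table (915^j mod 1019 for j=0..31):
  0:1  1:915  2:626  3:112  4:580  5:820  6:316  7:763
  8:130  9:746  10:879  11:294  12:1013  13:624  14:320  15:347
  16:596  17:175  18:142  19:517  20:239  21:619  22:840  23:274
  24:36  25:332  26:118  27:975  28:500  29:988  30:167  31:974
Giant step factor: 915^(-32) ≡ 771 (mod 1019).
Scan 189·771^i mod 1019 for i = 0, 1, …:
  i=0: 189   i=1: 2   i=2: 523   i=3: 728
  i=4: 838   i=5: 52   i=6: 351   i=7: 586
  i=8: 389   i=9: 333   i=10: 974
Match at i=10, j=31: e = 10·32 + 31 = 351.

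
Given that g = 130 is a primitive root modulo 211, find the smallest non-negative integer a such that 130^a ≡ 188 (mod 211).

Baby-step giant-step with m = ceil(sqrt(210)) = 15.
Baby table (130^j mod 211 for j=0..14):
  0:1  1:130  2:20  3:68  4:189  5:94  6:193  7:192
  8:62  9:42  10:185  11:207  12:113  13:131  14:150
Giant step factor: 130^(-15) ≡ 12 (mod 211).
Scan 188·12^i mod 211 for i = 0, 1, …:
  i=0: 188   i=1: 146   i=2: 64   i=3: 135
  i=4: 143   i=5: 28   i=6: 125   i=7: 23
  i=8: 65   i=9: 147   i=10: 76   i=11: 68
Match at i=11, j=3: a = 11·15 + 3 = 168.

168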